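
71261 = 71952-691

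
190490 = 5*38098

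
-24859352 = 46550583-71409935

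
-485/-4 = 121 + 1/4 = 121.25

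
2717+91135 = 93852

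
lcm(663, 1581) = 20553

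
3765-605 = 3160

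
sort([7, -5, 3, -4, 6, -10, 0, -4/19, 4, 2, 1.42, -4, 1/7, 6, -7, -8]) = [-10, -8, -7, -5, -4, -4, -4/19, 0, 1/7, 1.42, 2, 3, 4, 6, 6, 7]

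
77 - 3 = 74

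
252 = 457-205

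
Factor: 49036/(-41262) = -1*2^1*3^(-1)*23^(-1)*41^1 = -82/69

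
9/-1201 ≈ -0.00749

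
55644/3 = 18548 = 18548.00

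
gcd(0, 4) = 4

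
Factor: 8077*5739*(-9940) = -1*2^2*3^1*5^1*7^1*41^1*71^1*197^1*1913^1 = -460757795820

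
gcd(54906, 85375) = 1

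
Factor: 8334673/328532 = 2^(-2)*19^1*23^(-1)*3571^(-1)*438667^1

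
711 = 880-169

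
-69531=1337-70868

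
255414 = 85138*3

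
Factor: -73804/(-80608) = 2^(-3)*11^(-1)*229^(-1)*18451^1 = 18451/20152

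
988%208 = 156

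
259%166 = 93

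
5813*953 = 5539789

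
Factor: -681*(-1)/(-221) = -1*3^1*13^(-1)*17^(-1)*227^1 = -681/221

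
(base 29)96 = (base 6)1123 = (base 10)267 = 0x10b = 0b100001011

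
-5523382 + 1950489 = -3572893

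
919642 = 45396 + 874246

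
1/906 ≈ 0.00110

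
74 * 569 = 42106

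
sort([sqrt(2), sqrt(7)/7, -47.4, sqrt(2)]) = [-47.4, sqrt(7)/7, sqrt(2), sqrt(2)]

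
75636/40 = 18909/10 = 1890.90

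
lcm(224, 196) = 1568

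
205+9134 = 9339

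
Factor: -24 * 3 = -1 * 2^3 * 3^2 = -72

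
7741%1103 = 20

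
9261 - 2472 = 6789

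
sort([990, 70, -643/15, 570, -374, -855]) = [-855, -374, -643/15, 70, 570, 990]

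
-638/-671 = 58/61 ≈ 0.951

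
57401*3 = 172203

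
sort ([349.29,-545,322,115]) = [-545,115,322,349.29]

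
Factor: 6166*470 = 2^2*5^1*47^1*3083^1 = 2898020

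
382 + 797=1179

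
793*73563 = 58335459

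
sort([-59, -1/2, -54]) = [-59, -54, -1/2]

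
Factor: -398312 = -1 * 2^3 * 49789^1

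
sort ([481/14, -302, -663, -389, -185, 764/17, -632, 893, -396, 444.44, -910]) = [-910, -663, -632, -396, -389, -302, -185, 481/14, 764/17, 444.44, 893]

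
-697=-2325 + 1628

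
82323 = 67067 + 15256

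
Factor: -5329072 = -1 * 2^4 * 7^1 * 47581^1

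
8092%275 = 117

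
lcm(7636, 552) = 45816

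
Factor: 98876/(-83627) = -1 * 2^2 * 19^1 * 241^(-1) * 347^(-1) * 1301^1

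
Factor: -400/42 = -1 * 2^3 * 3^(-1) * 5^2 * 7^(-1) = -200/21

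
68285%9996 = 8309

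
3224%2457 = 767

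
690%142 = 122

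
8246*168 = 1385328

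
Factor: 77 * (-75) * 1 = -1 * 3^1 * 5^2 * 7^1 * 11^1 = -5775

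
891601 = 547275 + 344326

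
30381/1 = 30381 = 30381.00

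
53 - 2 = 51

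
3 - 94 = -91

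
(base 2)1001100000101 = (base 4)1030011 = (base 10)4869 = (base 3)20200100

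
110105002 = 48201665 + 61903337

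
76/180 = 19/45 ≈ 0.422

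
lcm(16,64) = 64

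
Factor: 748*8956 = 2^4*11^1*17^1*2239^1 = 6699088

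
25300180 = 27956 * 905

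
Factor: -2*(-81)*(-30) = -1*2^2*3^5*5^1 = -4860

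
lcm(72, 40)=360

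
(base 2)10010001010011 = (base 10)9299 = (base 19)16e8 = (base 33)8hq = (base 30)a9t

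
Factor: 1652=2^2*7^1*59^1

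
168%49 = 21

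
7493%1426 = 363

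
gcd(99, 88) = 11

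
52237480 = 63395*824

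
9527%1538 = 299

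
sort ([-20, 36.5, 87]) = [-20, 36.5, 87]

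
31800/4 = 7950 = 7950.00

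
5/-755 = -1/151 ≈ -0.00662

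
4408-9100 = -4692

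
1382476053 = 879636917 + 502839136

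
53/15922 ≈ 0.00333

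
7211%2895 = 1421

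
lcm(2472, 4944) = 4944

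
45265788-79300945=-34035157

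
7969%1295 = 199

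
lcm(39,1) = 39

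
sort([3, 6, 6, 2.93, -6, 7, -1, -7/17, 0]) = [-6, -1, -7/17, 0, 2.93, 3, 6, 6, 7]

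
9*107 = 963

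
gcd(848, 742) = 106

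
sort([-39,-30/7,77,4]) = [-39,-30/7,4,77]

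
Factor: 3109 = 3109^1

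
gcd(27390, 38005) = 55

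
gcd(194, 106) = 2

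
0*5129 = 0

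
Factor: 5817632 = 2^5*29^1*6269^1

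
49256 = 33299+15957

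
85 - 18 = 67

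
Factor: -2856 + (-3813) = -1*3^3*13^1*19^1 = -6669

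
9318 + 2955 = 12273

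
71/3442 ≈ 0.0206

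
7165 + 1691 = 8856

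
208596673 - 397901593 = -189304920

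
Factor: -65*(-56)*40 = 2^6*5^2*7^1*13^1 = 145600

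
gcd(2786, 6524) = 14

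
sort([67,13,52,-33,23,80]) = [-33,13,23,52,67,80]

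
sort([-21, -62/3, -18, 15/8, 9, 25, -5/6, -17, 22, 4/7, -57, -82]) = [-82, -57, -21, -62/3, -18, -17, -5/6, 4/7, 15/8, 9, 22, 25]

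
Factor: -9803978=-1 * 2^1 * 4901989^1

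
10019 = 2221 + 7798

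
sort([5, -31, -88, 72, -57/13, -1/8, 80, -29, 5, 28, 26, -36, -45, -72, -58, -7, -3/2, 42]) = [-88, -72, -58, -45, -36, -31, -29, -7, -57/13, -3/2, -1/8, 5, 5, 26, 28, 42, 72, 80]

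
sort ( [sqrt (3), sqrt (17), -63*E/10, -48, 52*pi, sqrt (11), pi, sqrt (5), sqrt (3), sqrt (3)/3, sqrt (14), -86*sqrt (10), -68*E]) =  [-86*sqrt (10), -68*E, -48, -63*E/10, sqrt (3)/3, sqrt (3), sqrt (3), sqrt (5), pi, sqrt (11), sqrt (14), sqrt (17), 52*pi]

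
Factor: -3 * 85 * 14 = -1 * 2^1 * 3^1 * 5^1 * 7^1 * 17^1 = -3570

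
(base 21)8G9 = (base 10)3873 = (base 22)801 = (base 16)F21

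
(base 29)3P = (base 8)160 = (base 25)4C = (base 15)77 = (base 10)112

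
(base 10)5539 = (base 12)3257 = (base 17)122e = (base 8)12643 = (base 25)8le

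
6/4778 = 3/2389 ≈ 0.00126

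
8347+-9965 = -1618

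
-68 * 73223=-4979164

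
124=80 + 44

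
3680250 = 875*4206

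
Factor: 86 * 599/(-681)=-1 * 2^1 * 3^(-1) * 43^1 * 227^(-1) * 599^1=-51514/681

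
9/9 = 1 = 1.00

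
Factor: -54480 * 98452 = -1 * 2^6 * 3^1 * 5^1 * 151^1 * 163^1 * 227^1 = -5363664960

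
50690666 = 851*59566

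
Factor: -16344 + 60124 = 2^2*5^1*11^1*199^1 = 43780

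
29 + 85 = 114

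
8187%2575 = 462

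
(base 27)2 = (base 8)2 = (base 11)2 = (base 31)2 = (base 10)2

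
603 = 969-366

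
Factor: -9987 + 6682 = -1*5^1*661^1 = -3305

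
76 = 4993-4917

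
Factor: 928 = 2^5*29^1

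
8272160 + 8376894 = 16649054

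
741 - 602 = 139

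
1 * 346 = 346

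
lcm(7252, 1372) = 50764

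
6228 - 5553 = 675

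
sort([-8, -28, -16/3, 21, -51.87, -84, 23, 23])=[-84, -51.87, -28, -8, -16/3, 21, 23, 23]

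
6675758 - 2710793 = 3964965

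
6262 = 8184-1922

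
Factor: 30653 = 7^1 * 29^1 * 151^1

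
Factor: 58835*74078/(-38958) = -1*3^(-1)*5^1*7^1*41^2*43^(-1)*151^(-1)*37039^1 = -2179189565/19479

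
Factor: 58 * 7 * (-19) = -1 * 2^1 * 7^1 * 19^1 * 29^1 = -7714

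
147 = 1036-889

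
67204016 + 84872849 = 152076865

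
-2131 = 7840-9971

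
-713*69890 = -49831570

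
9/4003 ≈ 0.00225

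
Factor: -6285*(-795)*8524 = 2^2*3^2*5^2*53^1*419^1*2131^1 = 42590805300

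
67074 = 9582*7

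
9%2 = 1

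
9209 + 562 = 9771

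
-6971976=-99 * 70424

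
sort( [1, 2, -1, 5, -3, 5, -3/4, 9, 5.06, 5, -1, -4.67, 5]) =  [-4.67, -3, -1, -1, -3/4, 1, 2, 5, 5, 5, 5, 5.06, 9]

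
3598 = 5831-2233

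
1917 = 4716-2799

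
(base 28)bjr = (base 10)9183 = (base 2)10001111011111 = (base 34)7w3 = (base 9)13533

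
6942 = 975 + 5967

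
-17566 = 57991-75557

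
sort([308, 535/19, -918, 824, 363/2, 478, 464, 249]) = [-918, 535/19, 363/2, 249, 308, 464, 478, 824]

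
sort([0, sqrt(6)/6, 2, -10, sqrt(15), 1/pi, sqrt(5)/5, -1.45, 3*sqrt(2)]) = [-10, -1.45, 0, 1/pi, sqrt(6)/6, sqrt(5)/5, 2, sqrt(15), 3*sqrt(2)]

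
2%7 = 2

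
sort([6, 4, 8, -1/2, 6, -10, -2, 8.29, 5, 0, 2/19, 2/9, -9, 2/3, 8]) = [-10, -9, -2, -1/2, 0, 2/19, 2/9, 2/3, 4, 5, 6, 6, 8, 8, 8.29]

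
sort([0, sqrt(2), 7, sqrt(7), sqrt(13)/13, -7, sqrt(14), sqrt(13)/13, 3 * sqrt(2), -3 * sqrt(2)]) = [-7, -3 * sqrt(2), 0, sqrt(13)/13, sqrt(13)/13, sqrt(2), sqrt(7), sqrt(14), 3 * sqrt(2), 7]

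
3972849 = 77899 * 51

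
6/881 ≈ 0.00681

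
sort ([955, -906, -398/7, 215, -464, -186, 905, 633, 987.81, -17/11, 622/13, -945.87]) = [-945.87, -906, -464, -186, -398/7, -17/11, 622/13, 215, 633, 905, 955, 987.81]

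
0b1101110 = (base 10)110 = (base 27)42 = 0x6e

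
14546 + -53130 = -38584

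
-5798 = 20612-26410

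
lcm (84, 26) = 1092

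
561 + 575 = 1136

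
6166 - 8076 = -1910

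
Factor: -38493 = -1 * 3^2 * 7^1 * 13^1 * 47^1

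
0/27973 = 0 = 0.00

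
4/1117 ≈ 0.00358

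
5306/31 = 171 + 5/31≈171.16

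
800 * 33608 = 26886400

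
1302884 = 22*59222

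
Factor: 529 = 23^2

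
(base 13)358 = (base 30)ja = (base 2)1001000100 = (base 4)21010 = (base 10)580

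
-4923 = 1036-5959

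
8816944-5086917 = 3730027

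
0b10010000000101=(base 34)7x7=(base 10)9221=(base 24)g05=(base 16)2405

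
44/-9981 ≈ -0.00441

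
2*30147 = 60294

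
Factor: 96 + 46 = 2^1*71^1 = 142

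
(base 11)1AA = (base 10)241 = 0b11110001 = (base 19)CD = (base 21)BA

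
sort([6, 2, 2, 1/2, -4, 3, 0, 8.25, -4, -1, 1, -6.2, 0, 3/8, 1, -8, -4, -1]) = [-8, -6.2, -4, -4, -4, -1, -1, 0, 0, 3/8, 1/2, 1, 1, 2, 2, 3, 6, 8.25]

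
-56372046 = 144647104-201019150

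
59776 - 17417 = 42359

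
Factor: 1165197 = 3^1*11^1*17^1*31^1*67^1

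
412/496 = 103/124 ≈ 0.831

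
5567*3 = 16701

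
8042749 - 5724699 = 2318050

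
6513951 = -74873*(-87)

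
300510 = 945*318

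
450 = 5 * 90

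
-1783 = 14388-16171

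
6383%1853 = 824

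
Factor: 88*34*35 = 2^4*5^1*7^1*11^1*17^1 = 104720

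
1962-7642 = -5680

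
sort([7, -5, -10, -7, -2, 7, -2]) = [-10, -7, -5, -2, -2, 7, 7]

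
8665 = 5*1733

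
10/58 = 5/29≈0.172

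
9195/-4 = -2298 - 3/4 = -2298.75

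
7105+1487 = 8592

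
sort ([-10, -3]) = [-10, -3]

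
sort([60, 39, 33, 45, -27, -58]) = [-58, -27, 33, 39, 45, 60]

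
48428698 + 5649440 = 54078138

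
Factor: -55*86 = -1*2^1*5^1*11^1*43^1 = -4730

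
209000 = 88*2375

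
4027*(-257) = -1034939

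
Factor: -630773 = -1 * 11^2 * 13^1 * 401^1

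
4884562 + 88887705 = 93772267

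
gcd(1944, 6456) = 24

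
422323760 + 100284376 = 522608136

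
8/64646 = 4/32323 ≈ 0.000124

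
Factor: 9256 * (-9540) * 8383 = -1 * 2^5 * 3^2 * 5^1 * 13^1 * 53^1 * 83^1 * 89^1 * 101^1 = -740237677920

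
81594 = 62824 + 18770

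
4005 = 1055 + 2950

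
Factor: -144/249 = -1*2^4*3^1*83^(-1) = -48/83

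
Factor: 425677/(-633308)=-1*2^(-2)*7^1*13^(-1)*19^(-1)*641^(-1)*60811^1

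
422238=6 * 70373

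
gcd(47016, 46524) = 12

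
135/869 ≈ 0.155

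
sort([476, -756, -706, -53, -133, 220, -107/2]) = [-756, -706, -133, -107/2, -53, 220, 476]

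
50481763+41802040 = 92283803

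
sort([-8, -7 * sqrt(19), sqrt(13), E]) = [-7 * sqrt(19), -8, E, sqrt(13)]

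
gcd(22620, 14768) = 52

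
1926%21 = 15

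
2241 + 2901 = 5142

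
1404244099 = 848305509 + 555938590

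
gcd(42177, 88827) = 3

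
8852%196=32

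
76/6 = 38/3 ≈ 12.67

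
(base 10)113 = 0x71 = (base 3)11012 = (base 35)38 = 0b1110001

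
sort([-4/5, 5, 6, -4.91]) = [-4.91, -4/5, 5, 6]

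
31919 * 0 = 0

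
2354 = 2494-140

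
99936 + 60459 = 160395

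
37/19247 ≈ 0.00192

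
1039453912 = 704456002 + 334997910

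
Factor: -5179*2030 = -1*2^1*5^1*7^1*29^1*5179^1 = -10513370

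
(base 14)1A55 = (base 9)6500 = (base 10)4779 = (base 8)11253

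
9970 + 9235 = 19205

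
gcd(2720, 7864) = 8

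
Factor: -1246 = -1 * 2^1 * 7^1 * 89^1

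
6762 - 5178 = 1584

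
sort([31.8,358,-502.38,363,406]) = [-502.38,31.8,358,363,406]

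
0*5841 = 0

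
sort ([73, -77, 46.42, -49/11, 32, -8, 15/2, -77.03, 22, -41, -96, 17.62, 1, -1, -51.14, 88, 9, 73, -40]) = [-96, -77.03, -77, -51.14, -41, -40, -8, -49/11, -1, 1, 15/2, 9, 17.62, 22, 32, 46.42, 73, 73, 88]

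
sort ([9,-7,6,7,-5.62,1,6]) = [-7,-5.62,1,6,6,7,9]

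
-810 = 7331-8141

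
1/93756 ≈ 0.0000107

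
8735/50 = 174 + 7/10 = 174.70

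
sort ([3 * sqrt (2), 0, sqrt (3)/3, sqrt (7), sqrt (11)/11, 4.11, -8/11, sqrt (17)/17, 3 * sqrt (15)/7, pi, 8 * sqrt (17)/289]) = [-8/11, 0, 8 * sqrt (17)/289, sqrt (17)/17, sqrt (11)/11, sqrt (3)/3, 3 * sqrt (15)/7, sqrt (7), pi, 4.11, 3 * sqrt (2)]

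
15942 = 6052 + 9890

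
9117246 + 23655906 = 32773152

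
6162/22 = 3081/11 ≈ 280.09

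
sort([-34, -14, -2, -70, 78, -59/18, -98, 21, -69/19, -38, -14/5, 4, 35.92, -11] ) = [-98, -70, -38, -34, -14, -11, -69/19, -59/18, -14/5, -2, 4, 21, 35.92, 78] 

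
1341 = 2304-963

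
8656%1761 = 1612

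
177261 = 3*59087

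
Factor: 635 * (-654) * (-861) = 2^1 * 3^2 * 5^1 * 7^1 * 41^1 * 109^1 * 127^1 = 357564690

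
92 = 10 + 82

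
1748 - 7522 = -5774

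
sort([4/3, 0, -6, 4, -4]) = [-6, -4, 0, 4/3, 4]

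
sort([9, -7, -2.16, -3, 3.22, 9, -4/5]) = [-7, -3, -2.16, -4/5, 3.22, 9, 9]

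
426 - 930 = -504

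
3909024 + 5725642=9634666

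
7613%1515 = 38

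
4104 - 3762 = 342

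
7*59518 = 416626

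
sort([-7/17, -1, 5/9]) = [-1, -7/17, 5/9]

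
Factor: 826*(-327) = -1*2^1*3^1*7^1*59^1*109^1 = -270102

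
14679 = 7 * 2097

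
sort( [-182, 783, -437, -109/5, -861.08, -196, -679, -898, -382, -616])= [-898, -861.08, -679, -616, -437, -382, -196, -182, -109/5, 783]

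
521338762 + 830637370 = 1351976132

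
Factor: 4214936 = 2^3*11^1*211^1*227^1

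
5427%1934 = 1559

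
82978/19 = 4367 + 5/19 ≈ 4367.26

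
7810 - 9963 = -2153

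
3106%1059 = 988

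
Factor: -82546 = -1 * 2^1 * 149^1 * 277^1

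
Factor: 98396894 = 2^1 * 49198447^1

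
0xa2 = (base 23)71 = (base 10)162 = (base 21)7f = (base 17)99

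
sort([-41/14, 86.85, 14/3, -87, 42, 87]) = [-87, -41/14, 14/3, 42, 86.85, 87]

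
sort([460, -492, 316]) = [-492, 316, 460]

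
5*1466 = 7330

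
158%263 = 158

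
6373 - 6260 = 113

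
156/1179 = 52/393 ≈ 0.132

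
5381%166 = 69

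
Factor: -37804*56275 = -1*2^2*5^2*13^1*727^1*2251^1 = -2127420100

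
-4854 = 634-5488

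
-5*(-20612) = 103060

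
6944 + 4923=11867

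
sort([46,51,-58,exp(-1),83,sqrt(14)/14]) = [-58,sqrt(14)/14,exp(-1),46,51,83]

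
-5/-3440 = 1/688 ≈ 0.00145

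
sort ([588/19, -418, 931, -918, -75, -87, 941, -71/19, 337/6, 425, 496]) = [-918, -418, -87, -75, -71/19, 588/19, 337/6, 425, 496, 931, 941]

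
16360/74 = 221 + 3/37 ≈ 221.08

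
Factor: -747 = -1 * 3^2 * 83^1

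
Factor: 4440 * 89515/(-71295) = -1 * 2^3 * 5^1 * 7^(-2) * 37^1 * 97^(-1) * 17903^1 = -26496440/4753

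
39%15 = 9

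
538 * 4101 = 2206338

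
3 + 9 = 12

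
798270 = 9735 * 82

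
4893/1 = 4893 = 4893.00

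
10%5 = 0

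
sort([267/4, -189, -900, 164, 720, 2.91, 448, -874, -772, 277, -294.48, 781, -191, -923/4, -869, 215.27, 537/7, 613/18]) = [-900, -874, -869, -772, -294.48, -923/4, -191, -189, 2.91, 613/18, 267/4, 537/7, 164, 215.27, 277, 448, 720, 781]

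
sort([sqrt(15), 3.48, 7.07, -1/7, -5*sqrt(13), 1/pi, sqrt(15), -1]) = [-5*sqrt(13), -1, -1/7, 1/pi, 3.48, sqrt(15), sqrt(15), 7.07]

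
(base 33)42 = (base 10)134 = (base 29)4i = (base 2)10000110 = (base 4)2012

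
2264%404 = 244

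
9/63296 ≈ 0.000142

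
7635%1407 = 600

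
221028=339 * 652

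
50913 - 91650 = -40737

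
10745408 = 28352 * 379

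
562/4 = 140+1/2 = 140.50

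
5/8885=1/1777 ≈ 0.000563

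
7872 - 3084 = 4788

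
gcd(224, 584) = 8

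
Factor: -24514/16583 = -1*2^1*17^1*23^(-1) = -34/23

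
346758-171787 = 174971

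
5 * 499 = 2495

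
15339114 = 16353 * 938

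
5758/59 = 97 + 35/59 ≈ 97.59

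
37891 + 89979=127870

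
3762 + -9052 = -5290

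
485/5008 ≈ 0.0968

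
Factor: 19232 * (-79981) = -1 * 2^5 * 11^2 * 601^1 * 661^1 = -1538194592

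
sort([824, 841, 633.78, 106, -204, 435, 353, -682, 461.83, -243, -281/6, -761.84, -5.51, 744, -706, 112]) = [-761.84, -706, -682, -243, -204, -281/6, -5.51, 106, 112, 353, 435, 461.83, 633.78, 744, 824, 841]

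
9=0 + 9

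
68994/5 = 13798 + 4/5 = 13798.80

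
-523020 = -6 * 87170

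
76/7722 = 38/3861 ≈ 0.00984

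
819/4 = 204 + 3/4 = 204.75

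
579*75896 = 43943784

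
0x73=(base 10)115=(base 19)61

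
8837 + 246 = 9083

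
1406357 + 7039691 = 8446048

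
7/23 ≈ 0.304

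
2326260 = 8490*274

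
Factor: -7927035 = -1*3^1*5^1*528469^1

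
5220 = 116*45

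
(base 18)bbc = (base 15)11b9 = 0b111010111110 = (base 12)2226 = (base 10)3774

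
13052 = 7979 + 5073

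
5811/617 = 9+258/617 ≈ 9.42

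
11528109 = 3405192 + 8122917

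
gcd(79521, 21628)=1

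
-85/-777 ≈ 0.109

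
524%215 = 94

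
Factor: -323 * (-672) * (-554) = -1 * 2^6 * 3^1 * 7^1 * 17^1 * 19^1 * 277^1 = -120249024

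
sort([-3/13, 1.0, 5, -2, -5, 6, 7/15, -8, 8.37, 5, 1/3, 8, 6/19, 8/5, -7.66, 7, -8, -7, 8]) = [-8, -8, -7.66, -7, -5, -2, -3/13, 6/19, 1/3, 7/15, 1.0, 8/5, 5, 5, 6, 7, 8, 8, 8.37]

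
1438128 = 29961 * 48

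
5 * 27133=135665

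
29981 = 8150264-8120283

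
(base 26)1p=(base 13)3c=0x33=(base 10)51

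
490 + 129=619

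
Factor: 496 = 2^4*31^1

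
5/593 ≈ 0.00843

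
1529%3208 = 1529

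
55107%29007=26100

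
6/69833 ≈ 0.0000859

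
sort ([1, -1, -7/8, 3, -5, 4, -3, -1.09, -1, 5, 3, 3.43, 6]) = [-5, -3, -1.09, -1, -1, -7/8, 1, 3, 3, 3.43, 4, 5, 6]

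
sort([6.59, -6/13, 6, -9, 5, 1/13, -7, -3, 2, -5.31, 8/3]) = [-9, -7, -5.31, -3, -6/13, 1/13, 2, 8/3, 5, 6, 6.59]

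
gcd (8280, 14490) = 2070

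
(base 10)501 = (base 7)1314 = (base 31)g5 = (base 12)359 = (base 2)111110101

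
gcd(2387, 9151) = 1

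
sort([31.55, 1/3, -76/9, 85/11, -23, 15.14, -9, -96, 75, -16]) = [-96, -23, -16, -9, -76/9, 1/3, 85/11, 15.14, 31.55, 75]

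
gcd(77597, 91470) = 1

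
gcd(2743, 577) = 1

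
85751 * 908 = 77861908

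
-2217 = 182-2399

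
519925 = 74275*7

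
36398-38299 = -1901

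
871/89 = 9 + 70/89 ≈ 9.79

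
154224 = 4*38556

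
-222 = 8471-8693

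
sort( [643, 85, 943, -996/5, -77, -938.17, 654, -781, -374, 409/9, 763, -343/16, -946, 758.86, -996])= [-996, -946, -938.17, -781, -374, -996/5, -77, -343/16, 409/9, 85, 643, 654, 758.86, 763, 943]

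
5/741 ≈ 0.00675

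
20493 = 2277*9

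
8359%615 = 364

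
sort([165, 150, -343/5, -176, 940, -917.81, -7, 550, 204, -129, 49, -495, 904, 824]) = [-917.81, -495, -176, -129, -343/5, -7, 49, 150, 165, 204, 550, 824, 904, 940]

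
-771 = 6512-7283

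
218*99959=21791062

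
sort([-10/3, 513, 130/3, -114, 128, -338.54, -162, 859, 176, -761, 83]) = [-761, -338.54, -162, -114, -10/3, 130/3, 83, 128, 176, 513, 859]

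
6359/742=8 + 423/742 ≈ 8.57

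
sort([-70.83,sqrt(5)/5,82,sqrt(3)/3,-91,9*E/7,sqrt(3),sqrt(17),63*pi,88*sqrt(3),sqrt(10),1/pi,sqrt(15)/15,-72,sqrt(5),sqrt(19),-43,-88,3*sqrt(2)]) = [-91,-88,-72,-70.83,-43,sqrt(15)/15,1/pi,sqrt(5)/5,sqrt(3)/3,sqrt(3),sqrt(5),sqrt(10),9*E/7,sqrt(17),3*sqrt(2),sqrt(19),82,88*sqrt(3),63*pi]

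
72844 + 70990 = 143834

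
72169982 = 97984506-25814524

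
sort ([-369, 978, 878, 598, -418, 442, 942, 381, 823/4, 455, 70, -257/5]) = [-418, -369, -257/5, 70, 823/4, 381, 442, 455, 598, 878, 942, 978]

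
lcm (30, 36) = 180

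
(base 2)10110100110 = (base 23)2gk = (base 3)1222120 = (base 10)1446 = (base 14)754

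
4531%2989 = 1542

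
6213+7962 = 14175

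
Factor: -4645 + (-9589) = -1 * 2^1 * 11^1 * 647^1 = -14234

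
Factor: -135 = -1 * 3^3 * 5^1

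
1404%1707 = 1404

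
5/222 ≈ 0.0225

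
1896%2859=1896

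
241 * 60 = 14460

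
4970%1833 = 1304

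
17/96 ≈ 0.177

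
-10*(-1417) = 14170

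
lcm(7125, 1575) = 149625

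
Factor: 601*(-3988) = -1*2^2*601^1*997^1 = -2396788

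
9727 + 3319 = 13046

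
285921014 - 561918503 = -275997489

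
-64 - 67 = -131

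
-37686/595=-63 - 201/595 ≈ -63.34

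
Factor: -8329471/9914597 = -1 * 7^ (-1) * 11^ (-1) * 128761^ (-1) * 8329471^1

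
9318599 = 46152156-36833557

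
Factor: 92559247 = 11^1 * 149^1 * 56473^1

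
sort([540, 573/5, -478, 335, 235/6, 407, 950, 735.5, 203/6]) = [-478, 203/6, 235/6, 573/5, 335, 407, 540, 735.5, 950]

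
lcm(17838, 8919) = 17838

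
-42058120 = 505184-42563304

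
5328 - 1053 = 4275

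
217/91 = 31/13 ≈ 2.38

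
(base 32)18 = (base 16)28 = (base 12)34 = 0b101000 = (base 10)40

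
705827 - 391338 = 314489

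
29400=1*29400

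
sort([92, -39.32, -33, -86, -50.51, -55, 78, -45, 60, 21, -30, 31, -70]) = [-86, -70, -55, -50.51, -45, -39.32, -33, -30, 21, 31, 60, 78, 92]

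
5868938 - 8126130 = -2257192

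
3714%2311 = 1403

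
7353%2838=1677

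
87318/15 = 5821 + 1/5 = 5821.20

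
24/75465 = 8/25155 ≈ 0.000318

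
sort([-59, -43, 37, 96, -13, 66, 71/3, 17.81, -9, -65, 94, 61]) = [-65, -59, -43, -13, -9, 17.81, 71/3, 37, 61, 66, 94, 96]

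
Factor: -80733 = -1*3^1*17^1*1583^1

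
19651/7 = 2807 + 2/7≈2807.29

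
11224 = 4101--7123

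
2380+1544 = 3924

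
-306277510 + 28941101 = -277336409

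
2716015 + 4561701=7277716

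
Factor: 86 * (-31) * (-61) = 2^1 * 31^1 * 43^1 * 61^1 = 162626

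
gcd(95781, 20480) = 1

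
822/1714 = 411/857 ≈ 0.480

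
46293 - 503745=-457452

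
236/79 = 2+78/79 ≈ 2.99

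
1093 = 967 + 126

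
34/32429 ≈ 0.00105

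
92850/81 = 1146 + 8/27 ≈ 1146.30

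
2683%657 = 55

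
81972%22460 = 14592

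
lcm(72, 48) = 144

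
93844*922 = 86524168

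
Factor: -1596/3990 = -1 * 2^1 * 5^ (-1) = -2/5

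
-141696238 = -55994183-85702055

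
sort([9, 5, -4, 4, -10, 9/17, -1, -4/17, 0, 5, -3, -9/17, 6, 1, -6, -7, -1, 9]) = [-10, -7, -6, -4, -3, -1, -1, -9/17, -4/17, 0, 9/17, 1, 4, 5, 5, 6, 9, 9]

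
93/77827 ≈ 0.00119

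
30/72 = 5/12 ≈ 0.417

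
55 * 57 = 3135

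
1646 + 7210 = 8856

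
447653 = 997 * 449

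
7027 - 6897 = 130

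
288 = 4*72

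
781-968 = -187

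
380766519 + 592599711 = 973366230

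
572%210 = 152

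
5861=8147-2286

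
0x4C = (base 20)3G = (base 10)76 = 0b1001100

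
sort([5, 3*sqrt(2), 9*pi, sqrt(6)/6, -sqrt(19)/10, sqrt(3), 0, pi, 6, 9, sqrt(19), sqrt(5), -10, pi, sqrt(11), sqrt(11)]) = [-10, -sqrt(19)/10, 0, sqrt(6)/6, sqrt(3), sqrt(5), pi, pi, sqrt(11), sqrt(11), 3*sqrt(2), sqrt(19), 5, 6, 9, 9*pi]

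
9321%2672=1305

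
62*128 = 7936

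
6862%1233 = 697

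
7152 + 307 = 7459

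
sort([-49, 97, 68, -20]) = [-49, -20, 68, 97]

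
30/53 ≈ 0.566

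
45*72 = 3240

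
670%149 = 74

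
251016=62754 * 4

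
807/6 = 134 + 1/2 = 134.50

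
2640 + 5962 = 8602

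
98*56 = 5488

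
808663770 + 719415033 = 1528078803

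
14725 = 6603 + 8122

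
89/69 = 1 + 20/69 ≈ 1.29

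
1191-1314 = -123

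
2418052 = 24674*98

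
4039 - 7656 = -3617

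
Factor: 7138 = 2^1 * 43^1 * 83^1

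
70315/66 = 1065 + 25/66≈1065.38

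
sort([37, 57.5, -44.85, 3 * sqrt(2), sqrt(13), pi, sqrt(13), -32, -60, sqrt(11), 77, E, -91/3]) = [-60, -44.85, -32, -91/3, E, pi, sqrt(11), sqrt(13), sqrt(13), 3 * sqrt(2), 37, 57.5, 77]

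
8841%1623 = 726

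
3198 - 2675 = 523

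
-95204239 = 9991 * (-9529) 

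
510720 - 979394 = -468674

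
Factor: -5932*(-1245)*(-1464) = -1*2^5*3^2*5^1*61^1*83^1*1483^1 = -10812137760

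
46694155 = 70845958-24151803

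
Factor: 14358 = 2^1 * 3^1 * 2393^1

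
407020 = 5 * 81404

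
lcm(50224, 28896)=2109408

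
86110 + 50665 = 136775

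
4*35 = 140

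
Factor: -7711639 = -1*13^2*45631^1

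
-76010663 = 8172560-84183223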